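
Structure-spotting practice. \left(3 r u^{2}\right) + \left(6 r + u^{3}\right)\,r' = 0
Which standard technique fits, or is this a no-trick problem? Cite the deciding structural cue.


Diagnosis: the exact-equation method — the compatibility test passes: the r-derivative of 3 r u^{2} matches the u-derivative of 6 r + u^{3}, so integrate a potential.


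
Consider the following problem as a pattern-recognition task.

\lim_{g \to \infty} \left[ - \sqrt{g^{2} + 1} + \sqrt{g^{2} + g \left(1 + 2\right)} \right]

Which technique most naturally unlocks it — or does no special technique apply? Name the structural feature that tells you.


Method: conjugate multiplication — an infinity-minus-infinity difference with a surviving radical — multiply by the conjugate to cancel the divergence.


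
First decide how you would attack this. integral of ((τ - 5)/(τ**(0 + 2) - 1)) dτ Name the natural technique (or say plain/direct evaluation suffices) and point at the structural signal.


Method: partial fractions — the integrand is a proper rational function and its denominator (τ**(0 + 2) - 1) factors into distinct pieces, so it splits into simple fractions.


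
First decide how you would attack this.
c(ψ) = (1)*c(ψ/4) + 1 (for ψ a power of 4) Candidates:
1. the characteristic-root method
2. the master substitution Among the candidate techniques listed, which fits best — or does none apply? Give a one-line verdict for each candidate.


Method: the master substitution — the argument shrinks by the factor 4, so measure the index on a logarithmic scale and the recursion becomes a shift.
- the characteristic-root method — a divided-index call is not the fixed-shift linear shape that characteristic roots solve.
- the master substitution — yes — fits the structure here.


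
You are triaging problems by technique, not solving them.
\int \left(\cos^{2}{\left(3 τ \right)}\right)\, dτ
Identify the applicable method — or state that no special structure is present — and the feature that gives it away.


Best approach: a trigonometric identity — even powers like \cos^{2}{\left(3 τ \right)} never integrate directly; the half-angle identity lowers the degree first.


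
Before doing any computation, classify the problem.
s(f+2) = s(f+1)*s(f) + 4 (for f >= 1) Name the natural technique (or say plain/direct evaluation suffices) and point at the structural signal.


Best approach: no special technique — the update rule curves (it is not linear in the unknown sequence), so no superposition-based closed form attaches — iterate or study it directly.


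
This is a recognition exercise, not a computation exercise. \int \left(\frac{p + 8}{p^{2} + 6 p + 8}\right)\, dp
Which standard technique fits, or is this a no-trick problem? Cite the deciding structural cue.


Diagnosis: partial fractions — the integrand is a proper rational function and its denominator p^{2} + 6 p + 8 factors into distinct pieces, so it splits into simple fractions.


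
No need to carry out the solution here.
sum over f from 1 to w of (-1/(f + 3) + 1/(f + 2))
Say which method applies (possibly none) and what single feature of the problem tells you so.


Diagnosis: telescoping — difference-of-shifts structure (each term adds 1/(f + 2), then subtracts its one-index-advanced value, which the following term adds back) leaves only the first and last pieces standing.


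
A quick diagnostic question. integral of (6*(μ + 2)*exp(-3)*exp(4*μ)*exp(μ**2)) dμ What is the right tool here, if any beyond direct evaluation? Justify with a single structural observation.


Best approach: u-substitution — collected, the integrand has one factor that is, up to a constant, the derivative of an inner expression the rest depends on — substitute for that inner expression.


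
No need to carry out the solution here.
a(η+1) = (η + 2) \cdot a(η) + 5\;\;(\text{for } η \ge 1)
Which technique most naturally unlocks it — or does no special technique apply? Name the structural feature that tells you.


Technique: a summation factor — first-order, linear, moving coefficient η + 2: the discrete analogue of an integrating factor handles it.


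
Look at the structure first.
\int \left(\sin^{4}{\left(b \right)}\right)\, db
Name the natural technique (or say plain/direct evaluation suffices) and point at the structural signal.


Technique: a trigonometric identity — apply power reduction to \sin^{4}{\left(b \right)}; each application halves the trigonometric degree.


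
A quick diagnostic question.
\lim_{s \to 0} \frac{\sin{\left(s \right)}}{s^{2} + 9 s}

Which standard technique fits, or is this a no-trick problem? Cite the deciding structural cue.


Verdict: l'Hôpital's rule (0/0) — the 0/0 form at 0 is the signature situation for l'Hôpital's rule. One could equally expand both pieces locally and compare leading terms; the rule does that in one stroke.


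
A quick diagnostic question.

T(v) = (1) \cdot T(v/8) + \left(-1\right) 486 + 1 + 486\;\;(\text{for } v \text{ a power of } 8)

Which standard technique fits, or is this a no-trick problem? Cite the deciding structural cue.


Best approach: the master substitution — treat m = log base 8 of v as the new clock: one recursion step advances m by one while v scales by 8.


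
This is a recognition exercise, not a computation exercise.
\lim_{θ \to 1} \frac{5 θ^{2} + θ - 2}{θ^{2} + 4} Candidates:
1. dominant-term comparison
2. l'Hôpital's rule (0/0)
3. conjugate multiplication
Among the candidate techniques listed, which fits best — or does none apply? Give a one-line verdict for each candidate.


Verdict: no special technique — no zero denominators, no indeterminate clash at 1 — substitute and read off the value.
- dominant-term comparison: this limit is not decided by comparing polynomial growth at infinity.
- l'Hôpital's rule (0/0) — evaluation at the point is determinate, so the rule has nothing to repair.
- conjugate multiplication: the conjugate move applies to radical differences, which this is not.


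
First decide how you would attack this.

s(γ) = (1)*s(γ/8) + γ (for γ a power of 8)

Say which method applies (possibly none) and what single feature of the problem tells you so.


Method: the master substitution — the call at γ/8 makes this multiplicative recursion; the master-style substitution converts it to additive.


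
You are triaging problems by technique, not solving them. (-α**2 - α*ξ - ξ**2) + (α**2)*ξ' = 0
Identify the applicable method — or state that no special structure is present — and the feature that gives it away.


Verdict: the homogeneous substitution — solved for the derivative, the right side is unchanged under scaling α and ξ together — it depends only on the ratio ξ/α, so substitute a single ratio variable.


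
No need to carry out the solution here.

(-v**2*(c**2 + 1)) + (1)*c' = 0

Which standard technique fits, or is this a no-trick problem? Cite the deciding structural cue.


Method: separation of variables — separating collects all c-dependence with the derivative and leaves all v-dependence opposite: variables separate.


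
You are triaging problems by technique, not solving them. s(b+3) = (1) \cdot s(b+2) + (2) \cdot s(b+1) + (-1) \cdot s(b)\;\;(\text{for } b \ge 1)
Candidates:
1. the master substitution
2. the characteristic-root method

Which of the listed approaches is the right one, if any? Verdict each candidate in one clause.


Diagnosis: the characteristic-root method — this is the constant-coefficient homogeneous case — the whole solution in b reduces to a polynomial's roots.
- the master substitution — the recursive argument is a shift of the index, not a fixed fraction of it.
- the characteristic-root method: applicable, and directly so.


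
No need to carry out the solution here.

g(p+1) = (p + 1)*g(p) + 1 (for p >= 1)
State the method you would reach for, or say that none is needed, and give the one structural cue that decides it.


Method: a summation factor — because the multiplier p + 1 is index-dependent, divide through by its running product and sum the resulting differences.


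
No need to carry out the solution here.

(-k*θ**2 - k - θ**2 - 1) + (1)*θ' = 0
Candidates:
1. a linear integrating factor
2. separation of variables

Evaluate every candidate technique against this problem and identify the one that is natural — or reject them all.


Verdict: separation of variables — all dependence on the two variables factors apart, the defining separable shape.
- a linear integrating factor — a nonlinear term in the unknown puts this outside the integrating-factor template.
- separation of variables — applicable, and directly so.


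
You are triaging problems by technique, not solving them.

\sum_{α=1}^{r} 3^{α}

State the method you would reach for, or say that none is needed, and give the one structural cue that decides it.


Technique: the geometric series formula — consecutive terms stand in a fixed index-free ratio — the geometric sum formula closes it.


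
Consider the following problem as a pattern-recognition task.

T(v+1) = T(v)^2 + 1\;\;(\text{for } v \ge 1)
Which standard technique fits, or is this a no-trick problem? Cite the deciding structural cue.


Verdict: no special technique — a nonlinear dependence on earlier terms breaks linearity, and with it every superposition-based closed form.


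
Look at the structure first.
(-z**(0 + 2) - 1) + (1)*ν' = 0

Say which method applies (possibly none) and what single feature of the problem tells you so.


Method: no special technique — solved for the derivative, ν never appears on the right — this is a direct integration in z, not a differential-equations problem at heart.


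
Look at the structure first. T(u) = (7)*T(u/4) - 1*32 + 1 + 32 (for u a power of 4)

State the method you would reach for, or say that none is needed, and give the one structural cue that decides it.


Method: the master substitution — a divide-and-conquer shape: argument u/4, so change variables with u = 4^m and solve the linear version.


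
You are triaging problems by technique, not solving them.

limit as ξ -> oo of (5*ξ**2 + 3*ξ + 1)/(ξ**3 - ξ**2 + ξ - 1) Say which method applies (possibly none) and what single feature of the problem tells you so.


Method: dominant-term comparison — growth-rate triage: the leading powers of ξ decide the limit, everything else is noise. Viewed as a single quotient this is an ∞/∞ form — an at-infinity application of l'Hôpital's rule would also resolve it; comparing leading growth reads the answer without differentiating.


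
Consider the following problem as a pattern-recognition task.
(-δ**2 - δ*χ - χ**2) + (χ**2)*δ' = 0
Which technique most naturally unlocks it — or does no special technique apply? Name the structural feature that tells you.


Diagnosis: the homogeneous substitution — the slope is degree-zero homogeneous: the ratio substitution v = δ/χ collapses it.


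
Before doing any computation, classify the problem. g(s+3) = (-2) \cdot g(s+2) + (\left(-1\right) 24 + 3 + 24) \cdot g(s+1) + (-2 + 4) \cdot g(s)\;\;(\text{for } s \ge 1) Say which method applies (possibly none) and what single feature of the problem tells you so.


Technique: the characteristic-root method — constant coefficients and linearity mean the ansatz r^s reduces it to solving the characteristic polynomial.


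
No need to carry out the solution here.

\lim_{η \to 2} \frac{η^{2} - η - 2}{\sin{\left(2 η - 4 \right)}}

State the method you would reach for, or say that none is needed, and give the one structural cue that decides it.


Diagnosis: l'Hôpital's rule (0/0) — the 0/0 form at 2 is the signature situation for l'Hôpital's rule. A first-order expansion at the point is an equally standard path; the rule packages it.


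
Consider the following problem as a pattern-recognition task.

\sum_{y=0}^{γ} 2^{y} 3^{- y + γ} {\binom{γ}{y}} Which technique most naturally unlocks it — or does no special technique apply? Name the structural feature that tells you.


Diagnosis: the binomial theorem — {\binom{γ}{y}} weighting matched powers of 2 and 3 is the expanded form of (2 + 3)^γ — fold it back up.


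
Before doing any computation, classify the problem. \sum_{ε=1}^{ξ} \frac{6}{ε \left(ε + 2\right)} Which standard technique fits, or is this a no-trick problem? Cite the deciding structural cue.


Method: telescoping — the summand \frac{6}{ε \left(ε + 2\right)} decomposes into fractions whose poles differ by an integer shift — the series collapses.


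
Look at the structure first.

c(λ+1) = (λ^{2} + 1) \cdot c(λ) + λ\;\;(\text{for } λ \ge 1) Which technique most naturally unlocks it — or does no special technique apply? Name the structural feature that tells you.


Diagnosis: a summation factor — an index-dependent multiplier λ^{2} + 1 rules out characteristic roots; a summation factor converts it to a pure difference.


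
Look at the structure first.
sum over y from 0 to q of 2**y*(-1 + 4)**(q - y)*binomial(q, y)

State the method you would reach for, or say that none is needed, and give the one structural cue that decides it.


Best approach: the binomial theorem — the summand is term y of a binomial expansion in 2 and (-1 + 4); the whole sum is a single power.


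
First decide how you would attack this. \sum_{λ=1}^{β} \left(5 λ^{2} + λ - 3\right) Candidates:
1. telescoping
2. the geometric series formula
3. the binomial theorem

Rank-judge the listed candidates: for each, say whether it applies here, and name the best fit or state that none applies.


Diagnosis: no special technique — constant-multiple powers of λ with no cancellation partners and no common ratio — use the standard power-sum formulas.
- telescoping — writing out consecutive terms as given produces no pairwise cancellation.
- the geometric series formula: the ratio of consecutive terms depends on the index.
- the binomial theorem — there is no sum-raised-to-a-power identity hiding in these terms.


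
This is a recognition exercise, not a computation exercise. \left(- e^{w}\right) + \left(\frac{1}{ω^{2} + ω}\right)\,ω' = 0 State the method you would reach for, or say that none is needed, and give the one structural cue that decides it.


Verdict: separation of variables — one side of the product carries the independent variable, the other the unknown — the textbook separation shape. This doubles as a Bernoulli equation in the unknown as written; dividing and integrating works on it directly.


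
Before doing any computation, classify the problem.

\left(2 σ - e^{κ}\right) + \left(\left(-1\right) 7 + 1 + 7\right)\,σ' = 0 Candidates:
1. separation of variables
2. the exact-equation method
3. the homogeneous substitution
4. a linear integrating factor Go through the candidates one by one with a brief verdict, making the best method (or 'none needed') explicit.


Diagnosis: a linear integrating factor — σ enters only linearly with coefficient 2; multiply by exp of the integral of 2 and the left side becomes one derivative.
- separation of variables — the two dependences are entangled, not a clean product of one-variable pieces.
- the exact-equation method — the mixed-partials test fails on this split — it is not an exact differential as presented.
- the homogeneous substitution — the slope does not depend on the ratio of the variables alone.
- a linear integrating factor — a fit — the right tool for this form.


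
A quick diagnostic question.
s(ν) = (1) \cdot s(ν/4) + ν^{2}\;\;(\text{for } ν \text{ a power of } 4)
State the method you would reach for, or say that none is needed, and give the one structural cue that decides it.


Diagnosis: the master substitution — the argument shrinks by the factor 4, so measure the index on a logarithmic scale and the recursion becomes a shift.


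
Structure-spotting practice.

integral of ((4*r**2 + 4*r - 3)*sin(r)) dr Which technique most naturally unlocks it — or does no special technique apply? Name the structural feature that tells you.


Method: integration by parts — a polynomial 4*r**2 + 4*r - 3 against the kernel sin(r) is the signature bounded-ladder case for integration by parts.


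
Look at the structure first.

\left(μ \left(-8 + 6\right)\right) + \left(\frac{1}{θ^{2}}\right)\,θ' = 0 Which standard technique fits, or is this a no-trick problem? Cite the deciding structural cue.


Verdict: separation of variables — solved for the derivative, the right side splits multiplicatively into a function of each variable alone — divide and integrate each side. The cross-partial test also passes here (vacuously, each side single-variable); the potential-function route would work, separation is simply more immediate.


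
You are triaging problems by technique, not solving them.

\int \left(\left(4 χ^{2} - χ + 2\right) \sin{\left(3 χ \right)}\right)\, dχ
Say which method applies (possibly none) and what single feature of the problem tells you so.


Verdict: integration by parts — the integrand splits as 4 χ^{2} - χ + 2 times \sin{\left(3 χ \right)} — repeatedly differentiating the polynomial part kills it, which is the parts ladder.


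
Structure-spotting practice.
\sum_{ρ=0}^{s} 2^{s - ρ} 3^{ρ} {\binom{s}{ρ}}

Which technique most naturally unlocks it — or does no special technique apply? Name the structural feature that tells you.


Diagnosis: the binomial theorem — {\binom{s}{ρ}} weighting matched powers of 3 and 2 is the expanded form of (3 + 2)^s — fold it back up.


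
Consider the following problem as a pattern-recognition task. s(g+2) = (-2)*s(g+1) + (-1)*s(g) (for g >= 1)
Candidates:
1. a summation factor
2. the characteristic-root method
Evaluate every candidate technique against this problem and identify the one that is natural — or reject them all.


Best approach: the characteristic-root method — fixed numeric weights on consecutive terms and no forcing term added: the root method in its home territory.
- a summation factor: a summation factor telescopes one-step recursions; this one carries higher-order memory.
- the characteristic-root method: applicable, and directly so.


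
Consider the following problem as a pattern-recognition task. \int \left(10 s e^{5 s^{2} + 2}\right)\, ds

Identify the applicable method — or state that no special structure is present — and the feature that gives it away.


Diagnosis: u-substitution — collected, the integrand has one factor that is, up to a constant, the derivative of an inner expression the rest depends on — substitute for that inner expression.


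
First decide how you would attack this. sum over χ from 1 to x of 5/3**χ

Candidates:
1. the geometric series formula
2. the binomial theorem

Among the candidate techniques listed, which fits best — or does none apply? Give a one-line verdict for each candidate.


Method: the geometric series formula — consecutive terms stand in a fixed index-free ratio — the geometric sum formula closes it.
- the geometric series formula — applies; the problem has the shape this method handles.
- the binomial theorem: no binomial coefficients pair with matched powers.


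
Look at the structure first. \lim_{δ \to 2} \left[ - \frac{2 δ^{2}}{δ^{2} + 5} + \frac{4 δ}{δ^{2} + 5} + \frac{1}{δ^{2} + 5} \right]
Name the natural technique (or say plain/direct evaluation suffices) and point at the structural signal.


Technique: no special technique — no zero denominators, no indeterminate clash at 2 — substitute and read off the value.


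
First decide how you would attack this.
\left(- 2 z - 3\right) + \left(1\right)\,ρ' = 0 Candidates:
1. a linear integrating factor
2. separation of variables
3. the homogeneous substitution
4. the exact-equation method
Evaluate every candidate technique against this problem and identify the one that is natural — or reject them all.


Verdict: no special technique — the slope is a pure function of z; integrate both sides and be done.
- a linear integrating factor — with the unknown absent the integrating factor is a formality; direct integration is the working structure.
- separation of variables — separation is only trivially available — with the unknown absent from the slope this is a direct integration, not a separation problem.
- the homogeneous substitution — the ratio substitution does not collapse this equation.
- the exact-equation method — no dependence on the unknown anywhere: exactness is a label without content here.


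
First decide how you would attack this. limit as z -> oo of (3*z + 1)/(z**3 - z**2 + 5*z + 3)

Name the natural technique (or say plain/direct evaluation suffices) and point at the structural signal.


Method: dominant-term comparison — growth-rate triage: the leading powers of z decide the limit, everything else is noise. Differentiating the expression as a single quotient would eventually settle it as well; matching dominant growth settles it immediately.


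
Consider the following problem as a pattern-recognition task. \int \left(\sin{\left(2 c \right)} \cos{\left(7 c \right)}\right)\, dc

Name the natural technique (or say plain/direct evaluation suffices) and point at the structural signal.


Best approach: a trigonometric identity — cross-frequency products like \sin{\left(2 c \right)} \cos{\left(7 c \right)} are the textbook product-to-sum case — the identity converts them to directly integrable sinusoids.


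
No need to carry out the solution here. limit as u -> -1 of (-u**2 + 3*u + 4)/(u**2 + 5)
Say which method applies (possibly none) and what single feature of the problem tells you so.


Technique: no special technique — no vanishing denominator and no indeterminate clash at the point — evaluation is immediate.


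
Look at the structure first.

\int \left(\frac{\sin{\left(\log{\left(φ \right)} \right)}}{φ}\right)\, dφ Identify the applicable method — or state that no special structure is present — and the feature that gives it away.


Method: u-substitution — the only nontrivial dependence routes through \log{\left(φ \right)}, whose derivative supplies the leftover factor up to a constant multiple — u = \log{\left(φ \right)} flattens it.


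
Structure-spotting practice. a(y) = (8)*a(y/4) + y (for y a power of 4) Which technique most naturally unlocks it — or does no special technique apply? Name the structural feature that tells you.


Diagnosis: the master substitution — a divide-and-conquer shape: argument y/4, so change variables with y = 4^m and solve the linear version.


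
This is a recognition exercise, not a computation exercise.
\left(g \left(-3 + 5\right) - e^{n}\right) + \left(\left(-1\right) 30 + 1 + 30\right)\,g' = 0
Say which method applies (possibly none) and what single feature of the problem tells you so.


Diagnosis: a linear integrating factor — the unknown enters only to the first power against a nonzero forcing term — the integrating-factor template applies directly.


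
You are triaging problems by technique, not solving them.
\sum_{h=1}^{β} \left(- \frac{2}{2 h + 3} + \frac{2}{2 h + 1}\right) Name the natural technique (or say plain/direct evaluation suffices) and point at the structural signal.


Method: telescoping — consecutive terms evaluate one function at adjacent indices (\frac{2}{2 h + 1} is its current value): one term's tail is the next term's head, so the chain collapses.


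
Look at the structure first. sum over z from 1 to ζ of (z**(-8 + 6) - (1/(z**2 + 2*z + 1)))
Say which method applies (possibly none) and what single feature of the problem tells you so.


Technique: telescoping — the piece each term subtracts is z**(-8 + 6) advanced by one index, and it reappears with a plus sign leading the following term — the sum collapses to its boundary terms.


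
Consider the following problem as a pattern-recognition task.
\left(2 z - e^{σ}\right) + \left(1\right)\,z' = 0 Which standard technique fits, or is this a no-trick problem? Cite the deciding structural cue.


Technique: a linear integrating factor — arrange it as z' + 2·z = (the forcing term) and the integrating factor does the rest.


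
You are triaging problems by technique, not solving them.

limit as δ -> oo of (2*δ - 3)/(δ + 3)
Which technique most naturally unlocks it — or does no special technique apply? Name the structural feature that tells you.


Best approach: dominant-term comparison — growth-rate triage: the leading powers of δ decide the limit, everything else is noise. Viewed as a single quotient this is an ∞/∞ form — an at-infinity application of l'Hôpital's rule would also resolve it; comparing leading growth reads the answer without differentiating.


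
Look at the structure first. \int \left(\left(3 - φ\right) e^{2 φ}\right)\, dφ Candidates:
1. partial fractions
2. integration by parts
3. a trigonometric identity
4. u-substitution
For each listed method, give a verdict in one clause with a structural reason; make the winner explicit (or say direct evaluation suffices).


Method: integration by parts — 3 - φ dies after finitely many derivatives while e^{2 φ} cycles under integration — the tabular/parts setup.
- partial fractions — the expression is not a ratio of polynomials that decomposes further.
- integration by parts — yes — fits the structure here.
- a trigonometric identity — there is no trigonometric structure at all — the integrand carries no sine or cosine to rewrite.
- u-substitution — no subexpression of the integrand pairs with its own derivative as a factor — individual terms may offer their own substitutions, but any change of variable covering the whole integral would have to be constructed from outside the expression.


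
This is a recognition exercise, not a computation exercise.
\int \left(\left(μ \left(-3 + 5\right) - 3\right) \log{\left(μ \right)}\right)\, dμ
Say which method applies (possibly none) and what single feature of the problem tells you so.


Verdict: integration by parts — the presence of \log{\left(μ \right)} against a polynomial factor is the standard differentiate-the-log setup.


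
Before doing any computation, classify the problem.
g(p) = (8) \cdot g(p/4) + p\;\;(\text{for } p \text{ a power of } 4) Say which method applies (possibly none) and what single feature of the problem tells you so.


Technique: the master substitution — the argument shrinks by the factor 4, so measure the index on a logarithmic scale and the recursion becomes a shift.


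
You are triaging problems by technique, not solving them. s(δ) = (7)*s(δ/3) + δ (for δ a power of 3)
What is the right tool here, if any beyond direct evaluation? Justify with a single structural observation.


Diagnosis: the master substitution — the argument δ/3 divides the index by 3; the standard δ = 3^m substitution converts it to a constant-shift recurrence.


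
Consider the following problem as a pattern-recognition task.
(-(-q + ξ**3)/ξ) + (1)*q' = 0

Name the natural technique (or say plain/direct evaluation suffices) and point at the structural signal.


Method: a linear integrating factor — linear in the unknown with genuine forcing: multiply through by the exponential of the integrated coefficient and the left side closes into one derivative.


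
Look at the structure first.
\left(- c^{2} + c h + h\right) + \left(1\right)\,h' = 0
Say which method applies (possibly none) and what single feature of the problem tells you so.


Method: a linear integrating factor — the unknown enters only to the first power against a nonzero forcing term — the integrating-factor template applies directly.


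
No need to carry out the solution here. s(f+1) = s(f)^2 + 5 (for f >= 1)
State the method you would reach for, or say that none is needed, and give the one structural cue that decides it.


Method: no special technique — the unknown sequence enters the update nonlinearly, so no linear method fits the recurrence as written — direct iteration remains.


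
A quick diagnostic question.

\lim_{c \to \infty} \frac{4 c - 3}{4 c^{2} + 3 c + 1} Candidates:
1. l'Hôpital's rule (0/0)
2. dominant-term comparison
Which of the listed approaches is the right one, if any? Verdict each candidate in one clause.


Diagnosis: dominant-term comparison — at large c only the top-degree terms survive; compare the leading terms and the limit falls out.
- l'Hôpital's rule (0/0): viewed as a single quotient this runs to ∞/∞, not the 0/0 clash this candidate addresses; an at-infinity variant of the rule would resolve it, but comparing leading growth reads the answer without differentiating.
- dominant-term comparison — applies; the problem has the shape this method handles.


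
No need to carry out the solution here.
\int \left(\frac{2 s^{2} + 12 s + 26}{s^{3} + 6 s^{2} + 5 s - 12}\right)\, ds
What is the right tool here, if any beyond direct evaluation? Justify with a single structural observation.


Method: partial fractions — with s^{3} + 6 s^{2} + 5 s - 12 factorable and the degree on top strictly smaller, simple-fraction decomposition is immediate.


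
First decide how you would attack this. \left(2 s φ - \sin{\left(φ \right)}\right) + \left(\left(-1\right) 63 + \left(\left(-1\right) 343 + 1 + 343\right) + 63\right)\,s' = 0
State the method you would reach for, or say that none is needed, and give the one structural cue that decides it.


Verdict: a linear integrating factor — the unknown enters only to the first power against a nonzero forcing term — the integrating-factor template applies directly.


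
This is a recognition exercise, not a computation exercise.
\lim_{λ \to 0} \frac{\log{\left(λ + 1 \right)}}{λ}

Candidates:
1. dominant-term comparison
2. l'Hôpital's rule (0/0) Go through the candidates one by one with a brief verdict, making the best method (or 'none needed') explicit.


Diagnosis: l'Hôpital's rule (0/0) — plug in 0: top and bottom both hit zero, so differentiate each and retry. A first-order expansion at the point is an equally standard path; the rule packages it.
- dominant-term comparison: this limit is not decided by comparing leading-term growth at infinity.
- l'Hôpital's rule (0/0) — yes, a natural case for it.


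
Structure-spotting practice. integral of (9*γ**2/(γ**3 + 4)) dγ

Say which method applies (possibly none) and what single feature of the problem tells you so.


Verdict: u-substitution — viewed as a product, the integrand is a composition evaluated at γ**3 + 4 times (a constant multiple of) that inner expression's derivative, so u = γ**3 + 4 makes it elementary.


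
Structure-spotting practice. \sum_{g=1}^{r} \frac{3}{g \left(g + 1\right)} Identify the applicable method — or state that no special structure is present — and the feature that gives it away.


Best approach: telescoping — one partial-fraction pass turns \frac{3}{g \left(g + 1\right)} into a shifted difference, and shifted differences telescope.


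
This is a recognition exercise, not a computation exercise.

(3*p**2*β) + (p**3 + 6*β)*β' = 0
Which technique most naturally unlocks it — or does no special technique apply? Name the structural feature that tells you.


Diagnosis: the exact-equation method — because the two cross partials coincide, the form is conservative as written — recover its potential in (p, β).


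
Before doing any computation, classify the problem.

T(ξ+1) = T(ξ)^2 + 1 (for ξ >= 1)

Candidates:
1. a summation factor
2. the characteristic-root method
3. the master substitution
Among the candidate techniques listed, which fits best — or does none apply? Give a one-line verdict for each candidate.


Verdict: no special technique — no ansatz, no master substitution, no summation factor survives the nonlinearity here.
- a summation factor: the recursion is nonlinear — outside the first-order linear family a summation factor addresses.
- the characteristic-root method: the recursion is nonlinear in the sequence values, so no linear-modes ansatz applies.
- the master substitution: there is no divide-the-index recursive argument.


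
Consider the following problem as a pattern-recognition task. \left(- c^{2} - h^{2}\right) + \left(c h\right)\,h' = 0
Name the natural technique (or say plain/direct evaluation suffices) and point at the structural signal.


Best approach: the homogeneous substitution — the slope is degree-zero homogeneous: the ratio substitution v = h/c collapses it. Rearranged, this also fits the Bernoulli template directly; the homogeneous substitution reads the structure without the rearrangement.


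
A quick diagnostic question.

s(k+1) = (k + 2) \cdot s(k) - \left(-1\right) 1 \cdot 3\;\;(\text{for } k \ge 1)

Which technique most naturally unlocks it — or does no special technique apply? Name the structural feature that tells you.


Diagnosis: a summation factor — rescale the sequence by the product of the weights k + 2 so far — the recurrence collapses to a plain running sum.


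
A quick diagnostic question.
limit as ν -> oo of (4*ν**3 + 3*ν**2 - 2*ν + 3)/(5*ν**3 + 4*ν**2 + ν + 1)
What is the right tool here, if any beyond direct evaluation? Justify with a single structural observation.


Diagnosis: dominant-term comparison — at large ν only the top-degree terms survive; compare the leading terms and the limit falls out. As a single quotient, the ∞/∞ shape would yield to repeated differentiation as well — the growth comparison gets there in one look.


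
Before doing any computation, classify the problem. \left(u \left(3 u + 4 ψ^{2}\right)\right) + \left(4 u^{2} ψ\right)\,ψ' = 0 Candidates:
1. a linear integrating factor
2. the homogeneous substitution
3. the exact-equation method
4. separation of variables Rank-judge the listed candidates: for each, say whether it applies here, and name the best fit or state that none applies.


Verdict: the exact-equation method — equality of cross partials is the green light — assemble the potential function term by term.
- a linear integrating factor: the unknown enters nonlinearly (through a power, a denominator, or a transcendental function), which the linear integrating-factor recipe cannot absorb as-is — any repair would come from a preliminary substitution, not the factor.
- the homogeneous substitution: the slope changes under joint rescaling, failing the degree-zero test.
- the exact-equation method: applies; the problem has the shape this method handles.
- separation of variables — the two dependences do not factor apart.


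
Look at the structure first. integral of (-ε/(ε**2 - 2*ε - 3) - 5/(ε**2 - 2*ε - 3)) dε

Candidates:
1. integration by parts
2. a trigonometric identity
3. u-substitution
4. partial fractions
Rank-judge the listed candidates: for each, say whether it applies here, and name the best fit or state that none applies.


Method: partial fractions — each factor of ε**2 - 2*ε - 3 owns one elementary piece of the integrand — separate them and integrate piecewise.
- integration by parts — the nonconstant-polynomial-times-standard-kernel pattern (an exp, sine, cosine, or logarithm partner) is absent.
- a trigonometric identity — with no trigonometric functions present, identity rewriting has no target.
- u-substitution: no subexpression of the integrand pairs with its own derivative as a factor — individual terms may offer their own substitutions, but any change of variable covering the whole integral would have to be constructed from outside the expression.
- partial fractions: yes — fits the structure here.


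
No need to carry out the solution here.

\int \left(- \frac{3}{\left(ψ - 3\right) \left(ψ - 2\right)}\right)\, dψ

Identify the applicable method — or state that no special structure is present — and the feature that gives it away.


Diagnosis: partial fractions — a proper rational integrand whose denominator splits into simpler factors — decompose into partial fractions first.


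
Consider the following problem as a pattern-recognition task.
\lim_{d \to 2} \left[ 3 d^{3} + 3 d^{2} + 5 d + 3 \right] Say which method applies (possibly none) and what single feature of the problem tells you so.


Technique: no special technique — the function is continuous at 2; evaluation is itself the limit, no machinery required.


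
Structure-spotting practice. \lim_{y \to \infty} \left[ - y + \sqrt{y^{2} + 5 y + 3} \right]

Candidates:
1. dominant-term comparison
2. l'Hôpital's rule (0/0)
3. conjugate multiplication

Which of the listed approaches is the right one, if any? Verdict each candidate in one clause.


Method: conjugate multiplication — divergence minus divergence hides a finite answer — expose it by pairing \sqrt{y^{2} + 5 y + 3} - y with its conjugate.
- dominant-term comparison — no ranking of term growth rates resolves the limit here.
- l'Hôpital's rule (0/0): no quotient structure at all: the clash is ∞ minus ∞, which rationalizing converts into a tractable ratio.
- conjugate multiplication — a fit — the right tool for this form.


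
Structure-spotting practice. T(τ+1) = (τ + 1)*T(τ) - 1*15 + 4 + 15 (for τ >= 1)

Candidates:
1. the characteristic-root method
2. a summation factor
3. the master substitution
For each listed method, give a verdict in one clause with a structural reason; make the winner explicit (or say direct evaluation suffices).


Technique: a summation factor — one step of memory with a weight τ + 1 that changes as the index grows — the summation-factor construction is built for this.
- the characteristic-root method: an index-dependent weight blocks the pure exponential ansatz.
- a summation factor — a fit — the right tool for this form.
- the master substitution: the recursion steps by a constant offset, so exponential reindexing is pointless.


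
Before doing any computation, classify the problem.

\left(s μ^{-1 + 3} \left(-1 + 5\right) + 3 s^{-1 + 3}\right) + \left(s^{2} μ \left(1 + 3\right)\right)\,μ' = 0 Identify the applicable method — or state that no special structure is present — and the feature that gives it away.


Method: the exact-equation method — equality of cross partials is the green light — assemble the potential function term by term.


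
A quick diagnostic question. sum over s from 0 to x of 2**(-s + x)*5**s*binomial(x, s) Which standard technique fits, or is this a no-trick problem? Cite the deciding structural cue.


Technique: the binomial theorem — binomial(x, s) weighting matched powers of 5 and 2 is the expanded form of (5 + 2)^x — fold it back up.


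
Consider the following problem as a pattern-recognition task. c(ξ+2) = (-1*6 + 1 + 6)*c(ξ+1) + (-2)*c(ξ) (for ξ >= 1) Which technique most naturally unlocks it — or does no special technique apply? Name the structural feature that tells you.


Diagnosis: the characteristic-root method — the recurrence treats every index alike (constant coefficients, no forcing) — precisely the regime where r^ξ trials close it.


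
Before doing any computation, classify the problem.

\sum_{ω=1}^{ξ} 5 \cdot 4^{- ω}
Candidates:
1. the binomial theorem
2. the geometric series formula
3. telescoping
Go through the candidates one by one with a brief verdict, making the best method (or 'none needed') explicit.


Technique: the geometric series formula — consecutive terms stand in a fixed index-free ratio — the geometric sum formula closes it.
- the binomial theorem — the terms lack the binomial-coefficient-weighted complementary-power pattern of an expansion.
- the geometric series formula: applicable, and directly so.
- telescoping — the summand is not presented as a shifted difference — a telescoping rewrite may exist, but the displayed structure does not offer one.
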